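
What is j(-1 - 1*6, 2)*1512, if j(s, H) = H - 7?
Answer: -7560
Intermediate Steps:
j(s, H) = -7 + H
j(-1 - 1*6, 2)*1512 = (-7 + 2)*1512 = -5*1512 = -7560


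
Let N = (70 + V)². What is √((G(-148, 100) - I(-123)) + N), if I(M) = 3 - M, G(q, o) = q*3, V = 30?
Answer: √9430 ≈ 97.108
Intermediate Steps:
G(q, o) = 3*q
N = 10000 (N = (70 + 30)² = 100² = 10000)
√((G(-148, 100) - I(-123)) + N) = √((3*(-148) - (3 - 1*(-123))) + 10000) = √((-444 - (3 + 123)) + 10000) = √((-444 - 1*126) + 10000) = √((-444 - 126) + 10000) = √(-570 + 10000) = √9430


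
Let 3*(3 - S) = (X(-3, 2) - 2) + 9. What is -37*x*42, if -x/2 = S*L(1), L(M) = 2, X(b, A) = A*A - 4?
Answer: 4144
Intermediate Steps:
X(b, A) = -4 + A**2 (X(b, A) = A**2 - 4 = -4 + A**2)
S = 2/3 (S = 3 - (((-4 + 2**2) - 2) + 9)/3 = 3 - (((-4 + 4) - 2) + 9)/3 = 3 - ((0 - 2) + 9)/3 = 3 - (-2 + 9)/3 = 3 - 1/3*7 = 3 - 7/3 = 2/3 ≈ 0.66667)
x = -8/3 (x = -4*2/3 = -2*4/3 = -8/3 ≈ -2.6667)
-37*x*42 = -37*(-8/3)*42 = (296/3)*42 = 4144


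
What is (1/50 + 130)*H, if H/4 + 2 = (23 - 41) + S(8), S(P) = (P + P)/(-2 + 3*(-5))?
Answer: -4628712/425 ≈ -10891.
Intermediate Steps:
S(P) = -2*P/17 (S(P) = (2*P)/(-2 - 15) = (2*P)/(-17) = (2*P)*(-1/17) = -2*P/17)
H = -1424/17 (H = -8 + 4*((23 - 41) - 2/17*8) = -8 + 4*(-18 - 16/17) = -8 + 4*(-322/17) = -8 - 1288/17 = -1424/17 ≈ -83.765)
(1/50 + 130)*H = (1/50 + 130)*(-1424/17) = (6501/50)*(-1424/17) = -4628712/425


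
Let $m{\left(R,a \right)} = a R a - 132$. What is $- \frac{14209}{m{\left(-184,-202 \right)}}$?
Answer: $\frac{14209}{7508068} \approx 0.0018925$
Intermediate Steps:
$m{\left(R,a \right)} = -132 + R a^{2}$ ($m{\left(R,a \right)} = R a a - 132 = R a^{2} - 132 = -132 + R a^{2}$)
$- \frac{14209}{m{\left(-184,-202 \right)}} = - \frac{14209}{-132 - 184 \left(-202\right)^{2}} = - \frac{14209}{-132 - 7507936} = - \frac{14209}{-7508068} = \left(-14209\right) \left(- \frac{1}{7508068}\right) = \frac{14209}{7508068}$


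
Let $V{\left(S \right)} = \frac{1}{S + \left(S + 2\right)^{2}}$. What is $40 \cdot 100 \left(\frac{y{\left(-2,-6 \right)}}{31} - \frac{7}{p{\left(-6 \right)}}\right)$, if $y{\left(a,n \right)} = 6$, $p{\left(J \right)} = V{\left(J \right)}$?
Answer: $- \frac{8656000}{31} \approx -2.7923 \cdot 10^{5}$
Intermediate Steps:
$V{\left(S \right)} = \frac{1}{S + \left(2 + S\right)^{2}}$
$p{\left(J \right)} = \frac{1}{J + \left(2 + J\right)^{2}}$
$40 \cdot 100 \left(\frac{y{\left(-2,-6 \right)}}{31} - \frac{7}{p{\left(-6 \right)}}\right) = 40 \cdot 100 \left(\frac{6}{31} - \frac{7}{\frac{1}{-6 + \left(2 - 6\right)^{2}}}\right) = 4000 \left(6 \cdot \frac{1}{31} - \frac{7}{\frac{1}{-6 + \left(-4\right)^{2}}}\right) = 4000 \left(\frac{6}{31} - \frac{7}{\frac{1}{-6 + 16}}\right) = 4000 \left(\frac{6}{31} - \frac{7}{\frac{1}{10}}\right) = 4000 \left(\frac{6}{31} - 7 \frac{1}{\frac{1}{10}}\right) = 4000 \left(\frac{6}{31} - 70\right) = 4000 \left(- \frac{2164}{31}\right) = - \frac{8656000}{31}$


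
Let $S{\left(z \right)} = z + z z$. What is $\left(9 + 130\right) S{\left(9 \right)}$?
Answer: $12510$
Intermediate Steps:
$S{\left(z \right)} = z + z^{2}$
$\left(9 + 130\right) S{\left(9 \right)} = \left(9 + 130\right) 9 \left(1 + 9\right) = 139 \cdot 9 \cdot 10 = 139 \cdot 90 = 12510$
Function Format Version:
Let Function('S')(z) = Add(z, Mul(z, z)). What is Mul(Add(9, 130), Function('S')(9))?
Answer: 12510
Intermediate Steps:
Function('S')(z) = Add(z, Pow(z, 2))
Mul(Add(9, 130), Function('S')(9)) = Mul(Add(9, 130), Mul(9, Add(1, 9))) = Mul(139, Mul(9, 10)) = Mul(139, 90) = 12510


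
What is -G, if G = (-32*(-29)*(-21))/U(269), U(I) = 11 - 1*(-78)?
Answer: 19488/89 ≈ 218.97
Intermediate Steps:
U(I) = 89 (U(I) = 11 + 78 = 89)
G = -19488/89 (G = (-32*(-29)*(-21))/89 = (928*(-21))*(1/89) = -19488*1/89 = -19488/89 ≈ -218.97)
-G = -1*(-19488/89) = 19488/89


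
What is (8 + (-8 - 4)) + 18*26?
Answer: 464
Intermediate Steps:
(8 + (-8 - 4)) + 18*26 = (8 - 12) + 468 = -4 + 468 = 464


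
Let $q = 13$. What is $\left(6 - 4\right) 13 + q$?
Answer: $39$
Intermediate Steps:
$\left(6 - 4\right) 13 + q = \left(6 - 4\right) 13 + 13 = 2 \cdot 13 + 13 = 26 + 13 = 39$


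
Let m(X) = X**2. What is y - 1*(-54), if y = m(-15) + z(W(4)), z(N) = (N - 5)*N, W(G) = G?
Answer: 275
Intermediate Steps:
z(N) = N*(-5 + N) (z(N) = (-5 + N)*N = N*(-5 + N))
y = 221 (y = (-15)**2 + 4*(-5 + 4) = 225 + 4*(-1) = 225 - 4 = 221)
y - 1*(-54) = 221 - 1*(-54) = 221 + 54 = 275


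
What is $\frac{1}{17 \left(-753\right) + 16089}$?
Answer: $\frac{1}{3288} \approx 0.00030414$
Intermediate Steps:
$\frac{1}{17 \left(-753\right) + 16089} = \frac{1}{-12801 + 16089} = \frac{1}{3288}$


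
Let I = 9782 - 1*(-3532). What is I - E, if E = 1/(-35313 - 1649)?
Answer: 492112069/36962 ≈ 13314.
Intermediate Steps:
I = 13314 (I = 9782 + 3532 = 13314)
E = -1/36962 (E = 1/(-36962) = -1/36962 ≈ -2.7055e-5)
I - E = 13314 - 1*(-1/36962) = 13314 + 1/36962 = 492112069/36962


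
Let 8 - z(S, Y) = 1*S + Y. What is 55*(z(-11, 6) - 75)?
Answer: -3410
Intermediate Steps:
z(S, Y) = 8 - S - Y (z(S, Y) = 8 - (1*S + Y) = 8 - (S + Y) = 8 + (-S - Y) = 8 - S - Y)
55*(z(-11, 6) - 75) = 55*((8 - 1*(-11) - 1*6) - 75) = 55*((8 + 11 - 6) - 75) = 55*(13 - 75) = 55*(-62) = -3410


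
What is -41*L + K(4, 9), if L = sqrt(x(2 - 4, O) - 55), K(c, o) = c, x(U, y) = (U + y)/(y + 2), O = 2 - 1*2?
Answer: 4 - 82*I*sqrt(14) ≈ 4.0 - 306.82*I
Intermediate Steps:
O = 0 (O = 2 - 2 = 0)
x(U, y) = (U + y)/(2 + y)
L = 2*I*sqrt(14) (L = sqrt(((2 - 4) + 0)/(2 + 0) - 55) = sqrt((-2 + 0)/2 - 55) = sqrt((1/2)*(-2) - 55) = sqrt(-1 - 55) = sqrt(-56) = 2*I*sqrt(14) ≈ 7.4833*I)
-41*L + K(4, 9) = -82*I*sqrt(14) + 4 = 4 - 82*I*sqrt(14)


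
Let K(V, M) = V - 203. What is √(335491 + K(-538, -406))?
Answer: 5*√13390 ≈ 578.58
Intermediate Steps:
K(V, M) = -203 + V
√(335491 + K(-538, -406)) = √(335491 + (-203 - 538)) = √(335491 - 741) = √334750 = 5*√13390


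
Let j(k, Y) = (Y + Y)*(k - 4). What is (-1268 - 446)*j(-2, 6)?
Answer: 123408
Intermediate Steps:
j(k, Y) = 2*Y*(-4 + k) (j(k, Y) = (2*Y)*(-4 + k) = 2*Y*(-4 + k))
(-1268 - 446)*j(-2, 6) = (-1268 - 446)*(2*6*(-4 - 2)) = -3428*6*(-6) = -1714*(-72) = 123408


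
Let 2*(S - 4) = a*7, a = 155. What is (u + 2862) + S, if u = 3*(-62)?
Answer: 6445/2 ≈ 3222.5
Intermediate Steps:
u = -186
S = 1093/2 (S = 4 + (155*7)/2 = 4 + (1/2)*1085 = 4 + 1085/2 = 1093/2 ≈ 546.50)
(u + 2862) + S = (-186 + 2862) + 1093/2 = 2676 + 1093/2 = 6445/2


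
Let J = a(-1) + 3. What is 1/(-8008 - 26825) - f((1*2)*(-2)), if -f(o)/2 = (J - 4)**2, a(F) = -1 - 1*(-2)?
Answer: -1/34833 ≈ -2.8708e-5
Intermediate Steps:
a(F) = 1 (a(F) = -1 + 2 = 1)
J = 4 (J = 1 + 3 = 4)
f(o) = 0 (f(o) = -2*(4 - 4)**2 = -2*0**2 = -2*0 = 0)
1/(-8008 - 26825) - f((1*2)*(-2)) = 1/(-8008 - 26825) - 1*0 = 1/(-34833) + 0 = -1/34833 + 0 = -1/34833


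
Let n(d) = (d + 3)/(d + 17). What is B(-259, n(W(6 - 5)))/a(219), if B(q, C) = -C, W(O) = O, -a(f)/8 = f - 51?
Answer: 1/6048 ≈ 0.00016534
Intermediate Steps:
a(f) = 408 - 8*f (a(f) = -8*(f - 51) = -8*(-51 + f) = 408 - 8*f)
n(d) = (3 + d)/(17 + d)
B(-259, n(W(6 - 5)))/a(219) = (-(3 + (6 - 5))/(17 + (6 - 5)))/(408 - 8*219) = (-(3 + 1)/(17 + 1))/(408 - 1752) = -4/18/(-1344) = -4/18*(-1/1344) = -1*2/9*(-1/1344) = -2/9*(-1/1344) = 1/6048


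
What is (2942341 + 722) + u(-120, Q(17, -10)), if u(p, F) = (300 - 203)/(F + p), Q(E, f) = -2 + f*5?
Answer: 506206739/172 ≈ 2.9431e+6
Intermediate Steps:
Q(E, f) = -2 + 5*f
u(p, F) = 97/(F + p)
(2942341 + 722) + u(-120, Q(17, -10)) = (2942341 + 722) + 97/((-2 + 5*(-10)) - 120) = 2943063 + 97/((-2 - 50) - 120) = 2943063 + 97/(-52 - 120) = 2943063 + 97/(-172) = 2943063 + 97*(-1/172) = 2943063 - 97/172 = 506206739/172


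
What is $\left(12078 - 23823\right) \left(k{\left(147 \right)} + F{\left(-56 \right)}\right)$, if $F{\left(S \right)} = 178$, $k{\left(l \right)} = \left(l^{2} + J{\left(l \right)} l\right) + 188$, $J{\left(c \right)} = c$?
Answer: $-511894080$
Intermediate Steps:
$k{\left(l \right)} = 188 + 2 l^{2}$ ($k{\left(l \right)} = \left(l^{2} + l l\right) + 188 = \left(l^{2} + l^{2}\right) + 188 = 2 l^{2} + 188 = 188 + 2 l^{2}$)
$\left(12078 - 23823\right) \left(k{\left(147 \right)} + F{\left(-56 \right)}\right) = \left(12078 - 23823\right) \left(\left(188 + 2 \cdot 147^{2}\right) + 178\right) = \left(12078 - 23823\right) \left(\left(188 + 2 \cdot 21609\right) + 178\right) = - 11745 \left(\left(188 + 43218\right) + 178\right) = - 11745 \left(43406 + 178\right) = \left(-11745\right) 43584 = -511894080$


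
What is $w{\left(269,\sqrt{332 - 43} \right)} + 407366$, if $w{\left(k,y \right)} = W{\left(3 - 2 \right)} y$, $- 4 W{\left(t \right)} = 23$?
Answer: $\frac{1629073}{4} \approx 4.0727 \cdot 10^{5}$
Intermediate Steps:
$W{\left(t \right)} = - \frac{23}{4}$ ($W{\left(t \right)} = \left(- \frac{1}{4}\right) 23 = - \frac{23}{4}$)
$w{\left(k,y \right)} = - \frac{23 y}{4}$
$w{\left(269,\sqrt{332 - 43} \right)} + 407366 = - \frac{23 \sqrt{332 - 43}}{4} + 407366 = - \frac{23 \sqrt{289}}{4} + 407366 = \left(- \frac{23}{4}\right) 17 + 407366 = - \frac{391}{4} + 407366 = \frac{1629073}{4}$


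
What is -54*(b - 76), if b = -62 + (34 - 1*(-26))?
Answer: 4212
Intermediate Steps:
b = -2 (b = -62 + (34 + 26) = -62 + 60 = -2)
-54*(b - 76) = -54*(-2 - 76) = -54*(-78) = 4212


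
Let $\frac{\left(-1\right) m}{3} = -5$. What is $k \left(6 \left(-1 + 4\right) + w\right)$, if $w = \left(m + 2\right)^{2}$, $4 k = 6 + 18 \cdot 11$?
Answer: $15657$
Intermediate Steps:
$m = 15$ ($m = \left(-3\right) \left(-5\right) = 15$)
$k = 51$ ($k = \frac{6 + 18 \cdot 11}{4} = \frac{6 + 198}{4} = \frac{1}{4} \cdot 204 = 51$)
$w = 289$ ($w = \left(15 + 2\right)^{2} = 17^{2} = 289$)
$k \left(6 \left(-1 + 4\right) + w\right) = 51 \left(6 \left(-1 + 4\right) + 289\right) = 51 \left(6 \cdot 3 + 289\right) = 51 \left(18 + 289\right) = 51 \cdot 307 = 15657$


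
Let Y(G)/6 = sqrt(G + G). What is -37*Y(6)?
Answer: -444*sqrt(3) ≈ -769.03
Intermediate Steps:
Y(G) = 6*sqrt(2)*sqrt(G) (Y(G) = 6*sqrt(G + G) = 6*sqrt(2*G) = 6*(sqrt(2)*sqrt(G)) = 6*sqrt(2)*sqrt(G))
-37*Y(6) = -222*sqrt(2)*sqrt(6) = -444*sqrt(3)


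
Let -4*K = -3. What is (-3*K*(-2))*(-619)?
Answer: -5571/2 ≈ -2785.5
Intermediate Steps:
K = 3/4 (K = -1/4*(-3) = 3/4 ≈ 0.75000)
(-3*K*(-2))*(-619) = (-3*3/4*(-2))*(-619) = -9/4*(-2)*(-619) = (9/2)*(-619) = -5571/2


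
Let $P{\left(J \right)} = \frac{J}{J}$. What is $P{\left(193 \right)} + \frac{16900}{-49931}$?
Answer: $\frac{33031}{49931} \approx 0.66153$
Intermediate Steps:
$P{\left(J \right)} = 1$
$P{\left(193 \right)} + \frac{16900}{-49931} = 1 + \frac{16900}{-49931} = 1 + 16900 \left(- \frac{1}{49931}\right) = 1 - \frac{16900}{49931} = \frac{33031}{49931}$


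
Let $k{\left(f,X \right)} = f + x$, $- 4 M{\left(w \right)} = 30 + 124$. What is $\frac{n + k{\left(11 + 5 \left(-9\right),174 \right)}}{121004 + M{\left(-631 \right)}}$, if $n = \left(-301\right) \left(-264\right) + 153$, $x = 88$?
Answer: $\frac{159342}{241931} \approx 0.65863$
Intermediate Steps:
$M{\left(w \right)} = - \frac{77}{2}$ ($M{\left(w \right)} = - \frac{30 + 124}{4} = \left(- \frac{1}{4}\right) 154 = - \frac{77}{2}$)
$k{\left(f,X \right)} = 88 + f$ ($k{\left(f,X \right)} = f + 88 = 88 + f$)
$n = 79617$ ($n = 79464 + 153 = 79617$)
$\frac{n + k{\left(11 + 5 \left(-9\right),174 \right)}}{121004 + M{\left(-631 \right)}} = \frac{79617 + \left(88 + \left(11 + 5 \left(-9\right)\right)\right)}{121004 - \frac{77}{2}} = \frac{79617 + \left(88 + \left(11 - 45\right)\right)}{\frac{241931}{2}} = \left(79617 + \left(88 - 34\right)\right) \frac{2}{241931} = \left(79617 + 54\right) \frac{2}{241931} = 79671 \cdot \frac{2}{241931} = \frac{159342}{241931}$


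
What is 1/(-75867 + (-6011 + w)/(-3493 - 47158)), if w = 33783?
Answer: -50651/3842767189 ≈ -1.3181e-5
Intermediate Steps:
1/(-75867 + (-6011 + w)/(-3493 - 47158)) = 1/(-75867 + (-6011 + 33783)/(-3493 - 47158)) = 1/(-75867 + 27772/(-50651)) = 1/(-75867 + 27772*(-1/50651)) = 1/(-75867 - 27772/50651) = 1/(-3842767189/50651) = -50651/3842767189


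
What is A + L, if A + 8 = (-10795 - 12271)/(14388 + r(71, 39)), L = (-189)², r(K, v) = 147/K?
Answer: 36486155849/1021695 ≈ 35711.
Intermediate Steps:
L = 35721
A = -9811246/1021695 (A = -8 + (-10795 - 12271)/(14388 + 147/71) = -8 - 23066/(14388 + 147*(1/71)) = -8 - 23066/(14388 + 147/71) = -8 - 23066/1021695/71 = -8 - 23066*71/1021695 = -8 - 1637686/1021695 = -9811246/1021695 ≈ -9.6029)
A + L = -9811246/1021695 + 35721 = 36486155849/1021695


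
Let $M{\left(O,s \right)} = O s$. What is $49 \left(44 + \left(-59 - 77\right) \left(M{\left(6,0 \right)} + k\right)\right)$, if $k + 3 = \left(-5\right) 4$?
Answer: $155428$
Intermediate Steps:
$k = -23$ ($k = -3 - 20 = -23$)
$49 \left(44 + \left(-59 - 77\right) \left(M{\left(6,0 \right)} + k\right)\right) = 49 \left(44 + \left(-59 - 77\right) \left(6 \cdot 0 - 23\right)\right) = 49 \left(44 - 136 \left(0 - 23\right)\right) = 49 \left(44 - -3128\right) = 49 \left(44 + 3128\right) = 49 \cdot 3172 = 155428$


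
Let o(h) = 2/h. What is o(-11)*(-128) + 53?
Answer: 839/11 ≈ 76.273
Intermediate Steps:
o(-11)*(-128) + 53 = (2/(-11))*(-128) + 53 = (2*(-1/11))*(-128) + 53 = -2/11*(-128) + 53 = 256/11 + 53 = 839/11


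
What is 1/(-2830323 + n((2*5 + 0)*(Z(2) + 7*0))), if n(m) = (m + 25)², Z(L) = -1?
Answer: -1/2830098 ≈ -3.5334e-7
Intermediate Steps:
n(m) = (25 + m)²
1/(-2830323 + n((2*5 + 0)*(Z(2) + 7*0))) = 1/(-2830323 + (25 + (2*5 + 0)*(-1 + 7*0))²) = 1/(-2830323 + (25 + (10 + 0)*(-1 + 0))²) = 1/(-2830323 + (25 + 10*(-1))²) = 1/(-2830323 + (25 - 10)²) = 1/(-2830323 + 15²) = 1/(-2830323 + 225) = 1/(-2830098) = -1/2830098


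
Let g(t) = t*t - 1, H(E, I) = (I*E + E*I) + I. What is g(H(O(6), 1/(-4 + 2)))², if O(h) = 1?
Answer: 25/16 ≈ 1.5625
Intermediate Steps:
H(E, I) = I + 2*E*I (H(E, I) = (E*I + E*I) + I = 2*E*I + I = I + 2*E*I)
g(t) = -1 + t² (g(t) = t² - 1 = -1 + t²)
g(H(O(6), 1/(-4 + 2)))² = (-1 + ((1 + 2*1)/(-4 + 2))²)² = (-1 + ((1 + 2)/(-2))²)² = (-1 + (-½*3)²)² = (-1 + (-3/2)²)² = (-1 + 9/4)² = (5/4)² = 25/16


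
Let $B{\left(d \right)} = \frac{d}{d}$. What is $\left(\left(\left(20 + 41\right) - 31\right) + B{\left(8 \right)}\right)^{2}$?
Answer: $961$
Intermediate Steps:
$B{\left(d \right)} = 1$
$\left(\left(\left(20 + 41\right) - 31\right) + B{\left(8 \right)}\right)^{2} = \left(\left(\left(20 + 41\right) - 31\right) + 1\right)^{2} = \left(\left(61 - 31\right) + 1\right)^{2} = \left(30 + 1\right)^{2} = 31^{2} = 961$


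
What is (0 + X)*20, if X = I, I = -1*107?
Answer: -2140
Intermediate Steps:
I = -107
X = -107
(0 + X)*20 = (0 - 107)*20 = -107*20 = -2140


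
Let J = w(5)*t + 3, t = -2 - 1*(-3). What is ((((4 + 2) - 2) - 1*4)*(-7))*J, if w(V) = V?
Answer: 0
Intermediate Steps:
t = 1 (t = -2 + 3 = 1)
J = 8 (J = 5*1 + 3 = 5 + 3 = 8)
((((4 + 2) - 2) - 1*4)*(-7))*J = ((((4 + 2) - 2) - 1*4)*(-7))*8 = (((6 - 2) - 4)*(-7))*8 = ((4 - 4)*(-7))*8 = (0*(-7))*8 = 0*8 = 0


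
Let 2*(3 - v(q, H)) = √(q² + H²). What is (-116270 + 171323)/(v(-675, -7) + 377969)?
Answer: 4624109448/31747270859 + 6117*√455674/31747270859 ≈ 0.14578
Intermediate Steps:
v(q, H) = 3 - √(H² + q²)/2 (v(q, H) = 3 - √(q² + H²)/2 = 3 - √(H² + q²)/2)
(-116270 + 171323)/(v(-675, -7) + 377969) = (-116270 + 171323)/((3 - √((-7)² + (-675)²)/2) + 377969) = 55053/((3 - √(49 + 455625)/2) + 377969) = 55053/((3 - √455674/2) + 377969) = 55053/(377972 - √455674/2)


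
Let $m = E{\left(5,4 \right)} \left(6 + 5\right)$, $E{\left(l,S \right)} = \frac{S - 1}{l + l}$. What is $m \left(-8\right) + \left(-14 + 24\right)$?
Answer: $- \frac{82}{5} \approx -16.4$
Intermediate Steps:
$E{\left(l,S \right)} = \frac{-1 + S}{2 l}$
$m = \frac{33}{10}$ ($m = \frac{-1 + 4}{2 \cdot 5} \left(6 + 5\right) = \frac{1}{2} \cdot \frac{1}{5} \cdot 3 \cdot 11 = \frac{3}{10} \cdot 11 = \frac{33}{10} \approx 3.3$)
$m \left(-8\right) + \left(-14 + 24\right) = \frac{33}{10} \left(-8\right) + \left(-14 + 24\right) = - \frac{132}{5} + 10 = - \frac{82}{5}$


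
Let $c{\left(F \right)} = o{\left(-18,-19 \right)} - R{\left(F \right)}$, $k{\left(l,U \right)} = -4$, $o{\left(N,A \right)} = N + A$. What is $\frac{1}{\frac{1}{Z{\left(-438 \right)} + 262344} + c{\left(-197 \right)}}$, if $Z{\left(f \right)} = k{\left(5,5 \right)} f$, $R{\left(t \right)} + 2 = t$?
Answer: $\frac{264096}{42783553} \approx 0.0061728$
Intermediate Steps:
$o{\left(N,A \right)} = A + N$
$R{\left(t \right)} = -2 + t$
$Z{\left(f \right)} = - 4 f$
$c{\left(F \right)} = -35 - F$ ($c{\left(F \right)} = \left(-19 - 18\right) - \left(-2 + F\right) = -37 - \left(-2 + F\right) = -35 - F$)
$\frac{1}{\frac{1}{Z{\left(-438 \right)} + 262344} + c{\left(-197 \right)}} = \frac{1}{\frac{1}{\left(-4\right) \left(-438\right) + 262344} - -162} = \frac{1}{\frac{1}{1752 + 262344} + \left(-35 + 197\right)} = \frac{1}{\frac{1}{264096} + 162} = \frac{1}{\frac{42783553}{264096}} = \frac{264096}{42783553}$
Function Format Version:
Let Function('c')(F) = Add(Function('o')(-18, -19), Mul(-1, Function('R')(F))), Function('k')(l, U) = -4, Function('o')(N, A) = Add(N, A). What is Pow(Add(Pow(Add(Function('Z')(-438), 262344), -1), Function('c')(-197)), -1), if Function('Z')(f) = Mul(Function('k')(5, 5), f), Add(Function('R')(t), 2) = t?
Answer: Rational(264096, 42783553) ≈ 0.0061728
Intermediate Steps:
Function('o')(N, A) = Add(A, N)
Function('R')(t) = Add(-2, t)
Function('Z')(f) = Mul(-4, f)
Function('c')(F) = Add(-35, Mul(-1, F)) (Function('c')(F) = Add(Add(-19, -18), Mul(-1, Add(-2, F))) = Add(-37, Add(2, Mul(-1, F))) = Add(-35, Mul(-1, F)))
Pow(Add(Pow(Add(Function('Z')(-438), 262344), -1), Function('c')(-197)), -1) = Pow(Add(Pow(Add(Mul(-4, -438), 262344), -1), Add(-35, Mul(-1, -197))), -1) = Pow(Add(Pow(Add(1752, 262344), -1), Add(-35, 197)), -1) = Pow(Add(Pow(264096, -1), 162), -1) = Pow(Add(Rational(1, 264096), 162), -1) = Pow(Rational(42783553, 264096), -1) = Rational(264096, 42783553)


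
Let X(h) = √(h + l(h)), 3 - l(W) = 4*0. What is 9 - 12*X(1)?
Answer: -15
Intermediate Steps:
l(W) = 3 (l(W) = 3 - 4*0 = 3 - 1*0 = 3 + 0 = 3)
X(h) = √(3 + h) (X(h) = √(h + 3) = √(3 + h))
9 - 12*X(1) = 9 - 12*√(3 + 1) = 9 - 12*√4 = 9 - 12*2 = 9 - 24 = -15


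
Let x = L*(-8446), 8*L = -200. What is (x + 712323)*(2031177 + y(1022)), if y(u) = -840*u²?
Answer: -808348592145159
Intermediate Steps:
L = -25 (L = (⅛)*(-200) = -25)
x = 211150 (x = -25*(-8446) = 211150)
(x + 712323)*(2031177 + y(1022)) = (211150 + 712323)*(2031177 - 840*1022²) = 923473*(2031177 - 840*1044484) = 923473*(2031177 - 877366560) = 923473*(-875335383) = -808348592145159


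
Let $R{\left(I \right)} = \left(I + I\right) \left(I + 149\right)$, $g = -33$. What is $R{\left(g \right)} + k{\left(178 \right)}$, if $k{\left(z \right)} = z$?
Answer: $-7478$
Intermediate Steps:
$R{\left(I \right)} = 2 I \left(149 + I\right)$
$R{\left(g \right)} + k{\left(178 \right)} = 2 \left(-33\right) \left(149 - 33\right) + 178 = 2 \left(-33\right) 116 + 178 = -7656 + 178 = -7478$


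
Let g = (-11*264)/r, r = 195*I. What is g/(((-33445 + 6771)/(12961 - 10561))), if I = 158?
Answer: 116160/13697099 ≈ 0.0084806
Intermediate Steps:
r = 30810 (r = 195*158 = 30810)
g = -484/5135 (g = -11*264/30810 = -2904*1/30810 = -484/5135 ≈ -0.094255)
g/(((-33445 + 6771)/(12961 - 10561))) = -484*(12961 - 10561)/(-33445 + 6771)/5135 = -484/(5135*((-26674/2400))) = -484/(5135*((-26674*1/2400))) = -484/(5135*(-13337/1200)) = -484/5135*(-1200/13337) = 116160/13697099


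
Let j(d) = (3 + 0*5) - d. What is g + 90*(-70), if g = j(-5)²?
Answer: -6236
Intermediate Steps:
j(d) = 3 - d (j(d) = (3 + 0) - d = 3 - d)
g = 64 (g = (3 - 1*(-5))² = (3 + 5)² = 8² = 64)
g + 90*(-70) = 64 + 90*(-70) = 64 - 6300 = -6236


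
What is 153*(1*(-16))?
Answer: -2448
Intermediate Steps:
153*(1*(-16)) = 153*(-16) = -2448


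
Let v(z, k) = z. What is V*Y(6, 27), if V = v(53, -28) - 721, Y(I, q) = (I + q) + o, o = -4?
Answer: -19372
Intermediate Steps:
Y(I, q) = -4 + I + q (Y(I, q) = (I + q) - 4 = -4 + I + q)
V = -668 (V = 53 - 721 = -668)
V*Y(6, 27) = -668*(-4 + 6 + 27) = -668*29 = -19372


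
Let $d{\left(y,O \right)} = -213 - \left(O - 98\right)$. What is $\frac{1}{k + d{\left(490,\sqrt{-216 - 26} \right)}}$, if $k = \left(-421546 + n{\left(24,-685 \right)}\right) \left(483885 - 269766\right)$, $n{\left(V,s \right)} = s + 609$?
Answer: $\frac{i}{- 90277281133 i + 11 \sqrt{2}} \approx -1.1077 \cdot 10^{-11} + 1.9088 \cdot 10^{-21} i$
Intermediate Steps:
$n{\left(V,s \right)} = 609 + s$
$d{\left(y,O \right)} = -115 - O$ ($d{\left(y,O \right)} = -213 - \left(-98 + O\right) = -115 - O$)
$k = -90277281018$ ($k = \left(-421546 + \left(609 - 685\right)\right) \left(483885 - 269766\right) = \left(-421546 - 76\right) 214119 = \left(-421622\right) 214119 = -90277281018$)
$\frac{1}{k + d{\left(490,\sqrt{-216 - 26} \right)}} = \frac{1}{-90277281018 - \left(115 + \sqrt{-216 - 26}\right)} = \frac{1}{-90277281018 - \left(115 + \sqrt{-242}\right)} = \frac{1}{-90277281018 - \left(115 + 11 i \sqrt{2}\right)} = \frac{1}{-90277281133 - 11 i \sqrt{2}}$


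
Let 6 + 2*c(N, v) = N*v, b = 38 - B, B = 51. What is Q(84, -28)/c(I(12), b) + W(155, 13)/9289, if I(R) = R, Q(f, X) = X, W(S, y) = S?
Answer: 272647/752409 ≈ 0.36237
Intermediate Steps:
b = -13 (b = 38 - 1*51 = 38 - 51 = -13)
c(N, v) = -3 + N*v/2 (c(N, v) = -3 + (N*v)/2 = -3 + N*v/2)
Q(84, -28)/c(I(12), b) + W(155, 13)/9289 = -28/(-3 + (½)*12*(-13)) + 155/9289 = -28/(-3 - 78) + 155*(1/9289) = -28/(-81) + 155/9289 = -28*(-1/81) + 155/9289 = 28/81 + 155/9289 = 272647/752409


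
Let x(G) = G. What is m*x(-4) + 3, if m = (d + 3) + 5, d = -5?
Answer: -9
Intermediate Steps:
m = 3 (m = (-5 + 3) + 5 = -2 + 5 = 3)
m*x(-4) + 3 = 3*(-4) + 3 = -12 + 3 = -9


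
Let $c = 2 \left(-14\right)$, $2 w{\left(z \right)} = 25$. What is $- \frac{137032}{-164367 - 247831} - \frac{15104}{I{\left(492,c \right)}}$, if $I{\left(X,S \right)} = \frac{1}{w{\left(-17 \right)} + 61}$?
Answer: $- \frac{228799499740}{206099} \approx -1.1101 \cdot 10^{6}$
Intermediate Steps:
$w{\left(z \right)} = \frac{25}{2}$ ($w{\left(z \right)} = \frac{1}{2} \cdot 25 = \frac{25}{2}$)
$c = -28$
$I{\left(X,S \right)} = \frac{2}{147}$ ($I{\left(X,S \right)} = \frac{1}{\frac{25}{2} + 61} = \frac{1}{\frac{147}{2}} = \frac{2}{147}$)
$- \frac{137032}{-164367 - 247831} - \frac{15104}{I{\left(492,c \right)}} = - \frac{137032}{-164367 - 247831} - \frac{15104}{\frac{2}{147}} = - \frac{137032}{-164367 - 247831} - 1110144 = - \frac{137032}{-412198} - 1110144 = \left(-137032\right) \left(- \frac{1}{412198}\right) - 1110144 = \frac{68516}{206099} - 1110144 = - \frac{228799499740}{206099}$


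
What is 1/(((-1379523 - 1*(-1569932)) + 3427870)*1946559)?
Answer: 1/7043193551961 ≈ 1.4198e-13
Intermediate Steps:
1/(((-1379523 - 1*(-1569932)) + 3427870)*1946559) = (1/1946559)/((-1379523 + 1569932) + 3427870) = (1/1946559)/(190409 + 3427870) = (1/1946559)/3618279 = (1/3618279)*(1/1946559) = 1/7043193551961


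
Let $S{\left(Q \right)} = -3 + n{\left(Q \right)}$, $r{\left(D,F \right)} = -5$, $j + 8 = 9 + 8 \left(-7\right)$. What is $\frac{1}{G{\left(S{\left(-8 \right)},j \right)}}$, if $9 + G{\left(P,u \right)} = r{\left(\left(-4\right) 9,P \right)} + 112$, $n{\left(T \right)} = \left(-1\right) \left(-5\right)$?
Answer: $\frac{1}{98} \approx 0.010204$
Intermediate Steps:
$n{\left(T \right)} = 5$
$j = -55$ ($j = -8 + \left(9 + 8 \left(-7\right)\right) = -8 + \left(9 - 56\right) = -8 - 47 = -55$)
$S{\left(Q \right)} = 2$ ($S{\left(Q \right)} = -3 + 5 = 2$)
$G{\left(P,u \right)} = 98$ ($G{\left(P,u \right)} = -9 + \left(-5 + 112\right) = -9 + 107 = 98$)
$\frac{1}{G{\left(S{\left(-8 \right)},j \right)}} = \frac{1}{98}$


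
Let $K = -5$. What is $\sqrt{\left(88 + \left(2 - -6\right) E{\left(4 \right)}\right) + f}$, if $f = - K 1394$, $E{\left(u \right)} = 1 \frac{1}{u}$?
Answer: $2 \sqrt{1765} \approx 84.024$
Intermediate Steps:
$E{\left(u \right)} = \frac{1}{u}$
$f = 6970$ ($f = \left(-1\right) \left(-5\right) 1394 = 5 \cdot 1394 = 6970$)
$\sqrt{\left(88 + \left(2 - -6\right) E{\left(4 \right)}\right) + f} = \sqrt{\left(88 + \frac{2 - -6}{4}\right) + 6970} = \sqrt{\left(88 + \left(2 + 6\right) \frac{1}{4}\right) + 6970} = \sqrt{\left(88 + 8 \cdot \frac{1}{4}\right) + 6970} = \sqrt{\left(88 + 2\right) + 6970} = \sqrt{90 + 6970} = \sqrt{7060} = 2 \sqrt{1765}$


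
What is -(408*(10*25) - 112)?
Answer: -101888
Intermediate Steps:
-(408*(10*25) - 112) = -(408*250 - 112) = -(102000 - 112) = -1*101888 = -101888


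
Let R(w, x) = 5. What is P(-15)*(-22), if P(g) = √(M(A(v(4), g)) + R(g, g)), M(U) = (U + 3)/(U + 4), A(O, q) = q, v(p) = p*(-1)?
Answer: -2*√737 ≈ -54.295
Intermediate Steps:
v(p) = -p
M(U) = (3 + U)/(4 + U)
P(g) = √(5 + (3 + g)/(4 + g)) (P(g) = √((3 + g)/(4 + g) + 5) = √(5 + (3 + g)/(4 + g)))
P(-15)*(-22) = √((23 + 6*(-15))/(4 - 15))*(-22) = √((23 - 90)/(-11))*(-22) = √(-1/11*(-67))*(-22) = √(67/11)*(-22) = (√737/11)*(-22) = -2*√737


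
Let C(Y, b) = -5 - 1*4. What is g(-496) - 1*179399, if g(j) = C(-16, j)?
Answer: -179408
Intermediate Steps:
C(Y, b) = -9 (C(Y, b) = -5 - 4 = -9)
g(j) = -9
g(-496) - 1*179399 = -9 - 1*179399 = -9 - 179399 = -179408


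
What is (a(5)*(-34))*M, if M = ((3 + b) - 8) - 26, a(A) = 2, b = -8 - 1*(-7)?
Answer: 2176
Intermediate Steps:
b = -1 (b = -8 + 7 = -1)
M = -32 (M = ((3 - 1) - 8) - 26 = (2 - 8) - 26 = -6 - 26 = -32)
(a(5)*(-34))*M = (2*(-34))*(-32) = -68*(-32) = 2176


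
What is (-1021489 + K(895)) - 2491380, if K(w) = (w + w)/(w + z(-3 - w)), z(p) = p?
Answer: -10540397/3 ≈ -3.5135e+6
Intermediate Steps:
K(w) = -2*w/3 (K(w) = (w + w)/(w + (-3 - w)) = (2*w)/(-3) = (2*w)*(-1/3) = -2*w/3)
(-1021489 + K(895)) - 2491380 = (-1021489 - 2/3*895) - 2491380 = (-1021489 - 1790/3) - 2491380 = -3066257/3 - 2491380 = -10540397/3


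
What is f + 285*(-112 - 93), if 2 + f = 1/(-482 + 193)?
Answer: -16885404/289 ≈ -58427.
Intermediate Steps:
f = -579/289 (f = -2 + 1/(-482 + 193) = -2 + 1/(-289) = -2 - 1/289 = -579/289 ≈ -2.0035)
f + 285*(-112 - 93) = -579/289 + 285*(-112 - 93) = -579/289 + 285*(-205) = -579/289 - 58425 = -16885404/289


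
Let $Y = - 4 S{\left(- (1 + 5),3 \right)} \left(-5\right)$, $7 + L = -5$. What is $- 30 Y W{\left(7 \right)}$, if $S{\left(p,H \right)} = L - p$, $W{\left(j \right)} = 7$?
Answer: $25200$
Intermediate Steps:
$L = -12$ ($L = -7 - 5 = -12$)
$S{\left(p,H \right)} = -12 - p$
$Y = -120$ ($Y = - 4 \left(-12 - - (1 + 5)\right) \left(-5\right) = - 4 \left(-12 - \left(-1\right) 6\right) \left(-5\right) = - 4 \left(-12 - -6\right) \left(-5\right) = - 4 \left(-12 + 6\right) \left(-5\right) = \left(-4\right) \left(-6\right) \left(-5\right) = 24 \left(-5\right) = -120$)
$- 30 Y W{\left(7 \right)} = \left(-30\right) \left(-120\right) 7 = 3600 \cdot 7 = 25200$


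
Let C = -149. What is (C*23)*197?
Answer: -675119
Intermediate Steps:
(C*23)*197 = -149*23*197 = -3427*197 = -675119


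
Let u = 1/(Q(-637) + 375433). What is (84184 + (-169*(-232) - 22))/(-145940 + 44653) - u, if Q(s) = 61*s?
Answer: -41523482407/34090773312 ≈ -1.2180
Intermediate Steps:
u = 1/336576 (u = 1/(61*(-637) + 375433) = 1/(-38857 + 375433) = 1/336576 ≈ 2.9711e-6)
(84184 + (-169*(-232) - 22))/(-145940 + 44653) - u = (84184 + (-169*(-232) - 22))/(-145940 + 44653) - 1*1/336576 = (84184 + (39208 - 22))/(-101287) - 1/336576 = (84184 + 39186)*(-1/101287) - 1/336576 = 123370*(-1/101287) - 1/336576 = -123370/101287 - 1/336576 = -41523482407/34090773312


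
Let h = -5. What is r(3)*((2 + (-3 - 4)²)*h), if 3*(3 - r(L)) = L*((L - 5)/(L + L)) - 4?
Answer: -1190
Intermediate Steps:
r(L) = 31/6 - L/6 (r(L) = 3 - (L*((L - 5)/(L + L)) - 4)/3 = 3 - (L*((-5 + L)/((2*L))) - 4)/3 = 3 - (L*((-5 + L)*(1/(2*L))) - 4)/3 = 3 - (L*((-5 + L)/(2*L)) - 4)/3 = 3 - ((-5/2 + L/2) - 4)/3 = 3 - (-13/2 + L/2)/3 = 3 + (13/6 - L/6) = 31/6 - L/6)
r(3)*((2 + (-3 - 4)²)*h) = (31/6 - ⅙*3)*((2 + (-3 - 4)²)*(-5)) = (31/6 - ½)*((2 + (-7)²)*(-5)) = 14*((2 + 49)*(-5))/3 = 14*(51*(-5))/3 = (14/3)*(-255) = -1190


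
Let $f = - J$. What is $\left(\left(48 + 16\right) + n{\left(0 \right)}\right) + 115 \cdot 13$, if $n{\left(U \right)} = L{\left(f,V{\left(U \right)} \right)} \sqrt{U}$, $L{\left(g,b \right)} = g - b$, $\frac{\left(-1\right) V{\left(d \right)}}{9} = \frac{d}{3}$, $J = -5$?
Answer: $1559$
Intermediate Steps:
$f = 5$ ($f = \left(-1\right) \left(-5\right) = 5$)
$V{\left(d \right)} = - 3 d$ ($V{\left(d \right)} = - 9 \frac{d}{3} = - 3 d$)
$n{\left(U \right)} = \sqrt{U} \left(5 + 3 U\right)$ ($n{\left(U \right)} = \left(5 - - 3 U\right) \sqrt{U} = \left(5 + 3 U\right) \sqrt{U} = \sqrt{U} \left(5 + 3 U\right)$)
$\left(\left(48 + 16\right) + n{\left(0 \right)}\right) + 115 \cdot 13 = \left(\left(48 + 16\right) + \sqrt{0} \left(5 + 3 \cdot 0\right)\right) + 115 \cdot 13 = \left(64 + 0 \left(5 + 0\right)\right) + 1495 = \left(64 + 0 \cdot 5\right) + 1495 = \left(64 + 0\right) + 1495 = 64 + 1495 = 1559$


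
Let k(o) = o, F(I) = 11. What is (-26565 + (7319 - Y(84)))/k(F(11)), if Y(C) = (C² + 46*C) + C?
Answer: -2750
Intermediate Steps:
Y(C) = C² + 47*C
(-26565 + (7319 - Y(84)))/k(F(11)) = (-26565 + (7319 - 84*(47 + 84)))/11 = (-26565 + (7319 - 84*131))*(1/11) = (-26565 + (7319 - 1*11004))*(1/11) = (-26565 + (7319 - 11004))*(1/11) = (-26565 - 3685)*(1/11) = -30250*1/11 = -2750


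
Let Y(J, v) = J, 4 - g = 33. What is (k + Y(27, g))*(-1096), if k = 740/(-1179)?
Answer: -34077928/1179 ≈ -28904.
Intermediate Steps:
g = -29 (g = 4 - 1*33 = 4 - 33 = -29)
k = -740/1179 (k = 740*(-1/1179) = -740/1179 ≈ -0.62765)
(k + Y(27, g))*(-1096) = (-740/1179 + 27)*(-1096) = (31093/1179)*(-1096) = -34077928/1179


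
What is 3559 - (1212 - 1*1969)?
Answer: 4316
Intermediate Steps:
3559 - (1212 - 1*1969) = 3559 - (1212 - 1969) = 3559 - 1*(-757) = 3559 + 757 = 4316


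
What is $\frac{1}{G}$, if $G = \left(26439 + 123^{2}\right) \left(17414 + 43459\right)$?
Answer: $\frac{1}{2530368864} \approx 3.952 \cdot 10^{-10}$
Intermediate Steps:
$G = 2530368864$ ($G = \left(26439 + 15129\right) 60873 = 41568 \cdot 60873 = 2530368864$)
$\frac{1}{G} = \frac{1}{2530368864}$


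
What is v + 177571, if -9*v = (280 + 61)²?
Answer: 1481858/9 ≈ 1.6465e+5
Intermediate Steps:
v = -116281/9 (v = -(280 + 61)²/9 = -⅑*341² = -⅑*116281 = -116281/9 ≈ -12920.)
v + 177571 = -116281/9 + 177571 = 1481858/9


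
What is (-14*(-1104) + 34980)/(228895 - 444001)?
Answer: -8406/35851 ≈ -0.23447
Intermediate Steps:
(-14*(-1104) + 34980)/(228895 - 444001) = (15456 + 34980)/(-215106) = 50436*(-1/215106) = -8406/35851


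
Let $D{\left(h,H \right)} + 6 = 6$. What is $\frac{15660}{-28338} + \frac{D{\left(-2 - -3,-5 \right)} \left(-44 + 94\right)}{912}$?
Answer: $- \frac{2610}{4723} \approx -0.55262$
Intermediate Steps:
$D{\left(h,H \right)} = 0$ ($D{\left(h,H \right)} = -6 + 6 = 0$)
$\frac{15660}{-28338} + \frac{D{\left(-2 - -3,-5 \right)} \left(-44 + 94\right)}{912} = \frac{15660}{-28338} + \frac{0 \left(-44 + 94\right)}{912} = 15660 \left(- \frac{1}{28338}\right) + 0 \cdot 50 \cdot \frac{1}{912} = - \frac{2610}{4723} + 0 \cdot \frac{1}{912} = - \frac{2610}{4723} + 0 = - \frac{2610}{4723}$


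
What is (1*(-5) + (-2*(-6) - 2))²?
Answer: 25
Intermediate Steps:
(1*(-5) + (-2*(-6) - 2))² = (-5 + (12 - 2))² = (-5 + 10)² = 5² = 25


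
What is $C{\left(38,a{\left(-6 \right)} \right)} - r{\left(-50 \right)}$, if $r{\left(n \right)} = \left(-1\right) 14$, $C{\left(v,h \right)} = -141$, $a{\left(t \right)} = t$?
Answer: $-127$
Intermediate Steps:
$r{\left(n \right)} = -14$
$C{\left(38,a{\left(-6 \right)} \right)} - r{\left(-50 \right)} = -141 - -14 = -141 + 14 = -127$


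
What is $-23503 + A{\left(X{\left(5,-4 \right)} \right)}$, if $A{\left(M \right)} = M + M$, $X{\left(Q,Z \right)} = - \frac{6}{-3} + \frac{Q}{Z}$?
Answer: $- \frac{47003}{2} \approx -23502.0$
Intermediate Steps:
$X{\left(Q,Z \right)} = 2 + \frac{Q}{Z}$ ($X{\left(Q,Z \right)} = \left(-6\right) \left(- \frac{1}{3}\right) + \frac{Q}{Z} = 2 + \frac{Q}{Z}$)
$A{\left(M \right)} = 2 M$
$-23503 + A{\left(X{\left(5,-4 \right)} \right)} = -23503 + 2 \left(2 + \frac{5}{-4}\right) = -23503 + 2 \left(2 + 5 \left(- \frac{1}{4}\right)\right) = -23503 + 2 \left(2 - \frac{5}{4}\right) = -23503 + 2 \cdot \frac{3}{4} = -23503 + \frac{3}{2} = - \frac{47003}{2}$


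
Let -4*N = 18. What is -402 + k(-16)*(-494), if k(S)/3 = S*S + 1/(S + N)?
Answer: -15568590/41 ≈ -3.7972e+5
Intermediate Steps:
N = -9/2 (N = -¼*18 = -9/2 ≈ -4.5000)
k(S) = 3*S² + 3/(-9/2 + S) (k(S) = 3*(S*S + 1/(S - 9/2)) = 3*(S² + 1/(-9/2 + S)) = 3*S² + 3/(-9/2 + S))
-402 + k(-16)*(-494) = -402 + (3*(2 - 9*(-16)² + 2*(-16)³)/(-9 + 2*(-16)))*(-494) = -402 + (3*(2 - 9*256 + 2*(-4096))/(-9 - 32))*(-494) = -402 + (3*(2 - 2304 - 8192)/(-41))*(-494) = -402 + (3*(-1/41)*(-10494))*(-494) = -402 + (31482/41)*(-494) = -402 - 15552108/41 = -15568590/41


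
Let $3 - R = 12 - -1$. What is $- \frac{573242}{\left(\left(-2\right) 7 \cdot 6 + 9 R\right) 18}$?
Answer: $\frac{286621}{1566} \approx 183.03$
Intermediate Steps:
$R = -10$ ($R = 3 - \left(12 - -1\right) = 3 - \left(12 + 1\right) = 3 - 13 = -10$)
$- \frac{573242}{\left(\left(-2\right) 7 \cdot 6 + 9 R\right) 18} = - \frac{573242}{\left(\left(-2\right) 7 \cdot 6 + 9 \left(-10\right)\right) 18} = - \frac{573242}{\left(\left(-14\right) 6 - 90\right) 18} = - \frac{573242}{\left(-84 - 90\right) 18} = - \frac{573242}{\left(-174\right) 18} = - \frac{573242}{-3132} = \left(-573242\right) \left(- \frac{1}{3132}\right) = \frac{286621}{1566}$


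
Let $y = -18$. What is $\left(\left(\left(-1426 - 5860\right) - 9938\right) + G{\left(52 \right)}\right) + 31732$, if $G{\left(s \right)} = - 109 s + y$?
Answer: $8822$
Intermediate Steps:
$G{\left(s \right)} = -18 - 109 s$ ($G{\left(s \right)} = - 109 s - 18 = -18 - 109 s$)
$\left(\left(\left(-1426 - 5860\right) - 9938\right) + G{\left(52 \right)}\right) + 31732 = \left(\left(\left(-1426 - 5860\right) - 9938\right) - 5686\right) + 31732 = \left(\left(-7286 - 9938\right) - 5686\right) + 31732 = \left(-17224 - 5686\right) + 31732 = -22910 + 31732 = 8822$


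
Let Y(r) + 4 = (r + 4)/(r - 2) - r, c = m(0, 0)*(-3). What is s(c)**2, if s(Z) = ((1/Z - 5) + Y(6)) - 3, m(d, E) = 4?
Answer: 34969/144 ≈ 242.84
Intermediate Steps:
c = -12 (c = 4*(-3) = -12)
Y(r) = -4 - r + (4 + r)/(-2 + r) (Y(r) = -4 + ((r + 4)/(r - 2) - r) = -4 + ((4 + r)/(-2 + r) - r) = -4 + (-r + (4 + r)/(-2 + r)) = -4 - r + (4 + r)/(-2 + r))
s(Z) = -31/2 + 1/Z (s(Z) = ((1/Z - 5) + (12 - 1*6 - 1*6**2)/(-2 + 6)) - 3 = ((-5 + 1/Z) + (12 - 6 - 1*36)/4) - 3 = ((-5 + 1/Z) + (12 - 6 - 36)/4) - 3 = ((-5 + 1/Z) + (1/4)*(-30)) - 3 = ((-5 + 1/Z) - 15/2) - 3 = (-25/2 + 1/Z) - 3 = -31/2 + 1/Z)
s(c)**2 = (-31/2 + 1/(-12))**2 = (-31/2 - 1/12)**2 = (-187/12)**2 = 34969/144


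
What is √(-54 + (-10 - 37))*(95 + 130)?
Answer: 225*I*√101 ≈ 2261.2*I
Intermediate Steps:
√(-54 + (-10 - 37))*(95 + 130) = √(-54 - 47)*225 = √(-101)*225 = (I*√101)*225 = 225*I*√101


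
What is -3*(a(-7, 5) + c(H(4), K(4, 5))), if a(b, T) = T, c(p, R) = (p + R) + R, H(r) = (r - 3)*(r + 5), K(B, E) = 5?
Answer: -72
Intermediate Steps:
H(r) = (-3 + r)*(5 + r)
c(p, R) = p + 2*R (c(p, R) = (R + p) + R = p + 2*R)
-3*(a(-7, 5) + c(H(4), K(4, 5))) = -3*(5 + ((-15 + 4² + 2*4) + 2*5)) = -3*(5 + ((-15 + 16 + 8) + 10)) = -3*(5 + (9 + 10)) = -3*(5 + 19) = -3*24 = -72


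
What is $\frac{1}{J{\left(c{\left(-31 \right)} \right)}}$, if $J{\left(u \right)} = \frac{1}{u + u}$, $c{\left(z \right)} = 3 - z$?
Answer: $68$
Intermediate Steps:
$J{\left(u \right)} = \frac{1}{2 u}$
$\frac{1}{J{\left(c{\left(-31 \right)} \right)}} = \frac{1}{\frac{1}{2} \frac{1}{3 - -31}} = \frac{1}{\frac{1}{2} \frac{1}{3 + 31}} = \frac{1}{\frac{1}{2} \cdot \frac{1}{34}} = \frac{1}{\frac{1}{68}} = 68$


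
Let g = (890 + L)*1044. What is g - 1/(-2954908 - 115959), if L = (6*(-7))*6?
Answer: 2045418524425/3070867 ≈ 6.6607e+5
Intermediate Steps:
L = -252 (L = -42*6 = -252)
g = 666072 (g = (890 - 252)*1044 = 638*1044 = 666072)
g - 1/(-2954908 - 115959) = 666072 - 1/(-2954908 - 115959) = 666072 - 1/(-3070867) = 666072 - 1*(-1/3070867) = 666072 + 1/3070867 = 2045418524425/3070867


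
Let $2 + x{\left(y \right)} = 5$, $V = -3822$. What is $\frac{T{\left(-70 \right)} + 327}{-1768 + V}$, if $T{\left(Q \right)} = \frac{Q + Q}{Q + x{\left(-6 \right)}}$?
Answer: $- \frac{22049}{374530} \approx -0.058871$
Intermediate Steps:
$x{\left(y \right)} = 3$ ($x{\left(y \right)} = -2 + 5 = 3$)
$T{\left(Q \right)} = \frac{2 Q}{3 + Q}$ ($T{\left(Q \right)} = \frac{Q + Q}{Q + 3} = \frac{2 Q}{3 + Q}$)
$\frac{T{\left(-70 \right)} + 327}{-1768 + V} = \frac{2 \left(-70\right) \frac{1}{3 - 70} + 327}{-1768 - 3822} = \frac{2 \left(-70\right) \frac{1}{-67} + 327}{-5590} = \left(2 \left(-70\right) \left(- \frac{1}{67}\right) + 327\right) \left(- \frac{1}{5590}\right) = \left(\frac{140}{67} + 327\right) \left(- \frac{1}{5590}\right) = \frac{22049}{67} \left(- \frac{1}{5590}\right) = - \frac{22049}{374530}$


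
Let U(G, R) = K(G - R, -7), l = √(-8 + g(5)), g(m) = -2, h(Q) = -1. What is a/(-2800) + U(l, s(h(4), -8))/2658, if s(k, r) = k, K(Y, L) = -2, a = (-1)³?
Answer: -1471/3721200 ≈ -0.00039530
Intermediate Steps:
a = -1
l = I*√10 (l = √(-8 - 2) = √(-10) = I*√10 ≈ 3.1623*I)
U(G, R) = -2
a/(-2800) + U(l, s(h(4), -8))/2658 = -1/(-2800) - 2/2658 = -1*(-1/2800) - 2*1/2658 = 1/2800 - 1/1329 = -1471/3721200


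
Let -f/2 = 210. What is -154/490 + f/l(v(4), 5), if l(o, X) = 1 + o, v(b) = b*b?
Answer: -14887/595 ≈ -25.020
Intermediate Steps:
v(b) = b²
f = -420 (f = -2*210 = -420)
-154/490 + f/l(v(4), 5) = -154/490 - 420/(1 + 4²) = -154*1/490 - 420/(1 + 16) = -11/35 - 420/17 = -14887/595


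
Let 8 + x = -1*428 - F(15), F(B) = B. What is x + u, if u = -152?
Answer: -603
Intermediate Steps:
x = -451 (x = -8 + (-1*428 - 1*15) = -8 + (-428 - 15) = -8 - 443 = -451)
x + u = -451 - 152 = -603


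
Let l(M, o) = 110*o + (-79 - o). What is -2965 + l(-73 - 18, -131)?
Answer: -17323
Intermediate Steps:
l(M, o) = -79 + 109*o
-2965 + l(-73 - 18, -131) = -2965 + (-79 + 109*(-131)) = -2965 + (-79 - 14279) = -2965 - 14358 = -17323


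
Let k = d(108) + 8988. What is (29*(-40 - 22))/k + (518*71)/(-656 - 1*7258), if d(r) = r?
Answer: -9687835/1999604 ≈ -4.8449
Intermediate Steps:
k = 9096 (k = 108 + 8988 = 9096)
(29*(-40 - 22))/k + (518*71)/(-656 - 1*7258) = (29*(-40 - 22))/9096 + (518*71)/(-656 - 1*7258) = (29*(-62))*(1/9096) + 36778/(-656 - 7258) = -1798*1/9096 + 36778/(-7914) = -899/4548 + 36778*(-1/7914) = -899/4548 - 18389/3957 = -9687835/1999604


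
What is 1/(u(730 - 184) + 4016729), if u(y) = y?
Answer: 1/4017275 ≈ 2.4893e-7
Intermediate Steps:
1/(u(730 - 184) + 4016729) = 1/((730 - 184) + 4016729) = 1/(546 + 4016729) = 1/4017275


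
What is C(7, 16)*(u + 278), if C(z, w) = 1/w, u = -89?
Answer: 189/16 ≈ 11.813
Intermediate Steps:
C(7, 16)*(u + 278) = (-89 + 278)/16 = (1/16)*189 = 189/16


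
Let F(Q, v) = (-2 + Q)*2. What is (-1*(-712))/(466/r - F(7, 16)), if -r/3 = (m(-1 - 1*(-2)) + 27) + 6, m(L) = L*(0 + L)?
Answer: -36312/743 ≈ -48.872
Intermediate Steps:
F(Q, v) = -4 + 2*Q
m(L) = L² (m(L) = L*L = L²)
r = -102 (r = -3*(((-1 - 1*(-2))² + 27) + 6) = -3*(((-1 + 2)² + 27) + 6) = -3*((1² + 27) + 6) = -3*((1 + 27) + 6) = -3*(28 + 6) = -3*34 = -102)
(-1*(-712))/(466/r - F(7, 16)) = (-1*(-712))/(466/(-102) - (-4 + 2*7)) = 712/(466*(-1/102) - (-4 + 14)) = 712/(-233/51 - 1*10) = 712/(-233/51 - 10) = 712/(-743/51) = 712*(-51/743) = -36312/743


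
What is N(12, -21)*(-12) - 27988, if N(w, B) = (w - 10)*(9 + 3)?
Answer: -28276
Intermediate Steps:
N(w, B) = -120 + 12*w (N(w, B) = (-10 + w)*12 = -120 + 12*w)
N(12, -21)*(-12) - 27988 = (-120 + 12*12)*(-12) - 27988 = (-120 + 144)*(-12) - 27988 = 24*(-12) - 27988 = -288 - 27988 = -28276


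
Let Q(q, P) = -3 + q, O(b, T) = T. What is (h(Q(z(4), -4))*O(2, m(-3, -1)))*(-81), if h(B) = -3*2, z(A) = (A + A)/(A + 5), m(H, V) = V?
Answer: -486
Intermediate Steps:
z(A) = 2*A/(5 + A) (z(A) = (2*A)/(5 + A) = 2*A/(5 + A))
h(B) = -6
(h(Q(z(4), -4))*O(2, m(-3, -1)))*(-81) = -6*(-1)*(-81) = 6*(-81) = -486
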